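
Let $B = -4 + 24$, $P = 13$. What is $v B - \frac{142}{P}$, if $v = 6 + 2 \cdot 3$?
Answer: $\frac{2978}{13} \approx 229.08$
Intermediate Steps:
$v = 12$ ($v = 6 + 6 = 12$)
$B = 20$
$v B - \frac{142}{P} = 12 \cdot 20 - \frac{142}{13} = 240 - \frac{142}{13} = \frac{2978}{13}$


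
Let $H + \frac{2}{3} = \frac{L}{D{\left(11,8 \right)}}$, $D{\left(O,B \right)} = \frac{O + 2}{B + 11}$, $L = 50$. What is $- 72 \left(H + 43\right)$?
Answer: $- \frac{108024}{13} \approx -8309.5$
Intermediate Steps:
$D{\left(O,B \right)} = \frac{2 + O}{11 + B}$
$H = \frac{2824}{39}$ ($H = - \frac{2}{3} + \frac{50}{\frac{1}{11 + 8} \left(2 + 11\right)} = - \frac{2}{3} + \frac{50}{\frac{1}{19} \cdot 13} = - \frac{2}{3} + \frac{50}{\frac{13}{19}} = - \frac{2}{3} + 50 \cdot \frac{19}{13} = - \frac{2}{3} + \frac{950}{13} = \frac{2824}{39} \approx 72.41$)
$- 72 \left(H + 43\right) = - 72 \left(\frac{2824}{39} + 43\right) = \left(-72\right) \frac{4501}{39} = - \frac{108024}{13}$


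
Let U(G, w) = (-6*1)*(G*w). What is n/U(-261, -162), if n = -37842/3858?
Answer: 6307/163123956 ≈ 3.8664e-5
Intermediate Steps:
U(G, w) = -6*G*w
n = -6307/643 (n = -37842*1/3858 = -6307/643 ≈ -9.8087)
n/U(-261, -162) = -6307/(643*((-6*(-261)*(-162)))) = -6307/643/(-253692) = -6307/643*(-1/253692) = 6307/163123956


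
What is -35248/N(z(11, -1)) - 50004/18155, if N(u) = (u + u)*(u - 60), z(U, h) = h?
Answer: -323013964/1107455 ≈ -291.67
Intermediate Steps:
N(u) = 2*u*(-60 + u) (N(u) = (2*u)*(-60 + u) = 2*u*(-60 + u))
-35248/N(z(11, -1)) - 50004/18155 = -35248*(-1/(2*(-60 - 1))) - 50004/18155 = -35248/(2*(-1)*(-61)) - 50004*1/18155 = -35248/122 - 50004/18155 = -35248*1/122 - 50004/18155 = -17624/61 - 50004/18155 = -323013964/1107455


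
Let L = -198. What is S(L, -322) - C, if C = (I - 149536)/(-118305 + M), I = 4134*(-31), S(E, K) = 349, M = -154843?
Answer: 47525481/136574 ≈ 347.98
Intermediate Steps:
I = -128154
C = 138845/136574 (C = (-128154 - 149536)/(-118305 - 154843) = -277690/(-273148) = -277690*(-1/273148) = 138845/136574 ≈ 1.0166)
S(L, -322) - C = 349 - 1*138845/136574 = 349 - 138845/136574 = 47525481/136574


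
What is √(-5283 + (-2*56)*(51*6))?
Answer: 3*I*√4395 ≈ 198.88*I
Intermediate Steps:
√(-5283 + (-2*56)*(51*6)) = √(-5283 - 112*306) = √(-5283 - 34272) = √(-39555) = 3*I*√4395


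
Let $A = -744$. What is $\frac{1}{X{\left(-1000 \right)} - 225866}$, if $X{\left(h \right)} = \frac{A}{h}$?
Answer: $- \frac{125}{28233157} \approx -4.4274 \cdot 10^{-6}$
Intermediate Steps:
$X{\left(h \right)} = - \frac{744}{h}$
$\frac{1}{X{\left(-1000 \right)} - 225866} = \frac{1}{- \frac{744}{-1000} - 225866} = \frac{1}{\left(-744\right) \left(- \frac{1}{1000}\right) - 225866} = \frac{1}{\frac{93}{125} - 225866} = \frac{1}{- \frac{28233157}{125}} = - \frac{125}{28233157}$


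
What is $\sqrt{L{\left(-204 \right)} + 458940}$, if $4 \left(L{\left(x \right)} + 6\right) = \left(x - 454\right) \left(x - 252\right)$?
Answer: $\sqrt{533946} \approx 730.72$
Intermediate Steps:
$L{\left(x \right)} = -6 + \frac{\left(-454 + x\right) \left(-252 + x\right)}{4}$ ($L{\left(x \right)} = -6 + \frac{\left(x - 454\right) \left(x - 252\right)}{4} = -6 + \frac{\left(-454 + x\right) \left(-252 + x\right)}{4}$)
$\sqrt{L{\left(-204 \right)} + 458940} = \sqrt{\left(28596 - -36006 + \frac{\left(-204\right)^{2}}{4}\right) + 458940} = \sqrt{\left(28596 + 36006 + \frac{1}{4} \cdot 41616\right) + 458940} = \sqrt{\left(28596 + 36006 + 10404\right) + 458940} = \sqrt{75006 + 458940} = \sqrt{533946}$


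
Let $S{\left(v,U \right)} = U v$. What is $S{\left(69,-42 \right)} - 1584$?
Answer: $-4482$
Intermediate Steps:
$S{\left(69,-42 \right)} - 1584 = \left(-42\right) 69 - 1584 = -2898 - 1584 = -4482$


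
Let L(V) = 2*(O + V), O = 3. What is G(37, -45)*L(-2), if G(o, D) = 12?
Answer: 24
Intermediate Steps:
L(V) = 6 + 2*V (L(V) = 2*(3 + V) = 6 + 2*V)
G(37, -45)*L(-2) = 12*(6 + 2*(-2)) = 12*(6 - 4) = 12*2 = 24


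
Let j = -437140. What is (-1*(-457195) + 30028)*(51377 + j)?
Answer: -187952606149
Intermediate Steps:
(-1*(-457195) + 30028)*(51377 + j) = (-1*(-457195) + 30028)*(51377 - 437140) = (457195 + 30028)*(-385763) = 487223*(-385763) = -187952606149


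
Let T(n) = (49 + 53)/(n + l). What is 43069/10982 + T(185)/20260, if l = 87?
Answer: 3490328233/889981280 ≈ 3.9218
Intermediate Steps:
T(n) = 102/(87 + n) (T(n) = (49 + 53)/(n + 87) = 102/(87 + n))
43069/10982 + T(185)/20260 = 43069/10982 + (102/(87 + 185))/20260 = 43069*(1/10982) + (102/272)*(1/20260) = 43069/10982 + (102*(1/272))*(1/20260) = 43069/10982 + (3/8)*(1/20260) = 43069/10982 + 3/162080 = 3490328233/889981280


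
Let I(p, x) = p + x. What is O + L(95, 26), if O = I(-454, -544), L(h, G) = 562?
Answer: -436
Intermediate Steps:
O = -998 (O = -454 - 544 = -998)
O + L(95, 26) = -998 + 562 = -436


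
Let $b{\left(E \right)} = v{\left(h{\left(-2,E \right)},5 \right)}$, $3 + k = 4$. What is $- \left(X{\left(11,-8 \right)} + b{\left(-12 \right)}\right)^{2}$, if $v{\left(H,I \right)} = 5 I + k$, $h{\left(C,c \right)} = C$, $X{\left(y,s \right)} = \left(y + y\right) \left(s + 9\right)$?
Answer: $-2304$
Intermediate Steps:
$k = 1$ ($k = -3 + 4 = 1$)
$X{\left(y,s \right)} = 2 y \left(9 + s\right)$
$v{\left(H,I \right)} = 1 + 5 I$ ($v{\left(H,I \right)} = 5 I + 1 = 1 + 5 I$)
$b{\left(E \right)} = 26$ ($b{\left(E \right)} = 1 + 5 \cdot 5 = 1 + 25 = 26$)
$- \left(X{\left(11,-8 \right)} + b{\left(-12 \right)}\right)^{2} = - \left(2 \cdot 11 \left(9 - 8\right) + 26\right)^{2} = - \left(2 \cdot 11 \cdot 1 + 26\right)^{2} = - \left(22 + 26\right)^{2} = - 48^{2} = \left(-1\right) 2304 = -2304$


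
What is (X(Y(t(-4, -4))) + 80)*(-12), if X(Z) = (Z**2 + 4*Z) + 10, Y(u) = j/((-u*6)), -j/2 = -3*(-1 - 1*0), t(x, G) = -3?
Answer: -3196/3 ≈ -1065.3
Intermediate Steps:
j = -6 (j = -(-6)*(-1 - 1*0) = -(-6)*(-1 + 0) = -(-6)*(-1) = -2*3 = -6)
Y(u) = 1/u (Y(u) = -6*(-1/(6*u)) = -(-1)/u = 1/u)
X(Z) = 10 + Z**2 + 4*Z
(X(Y(t(-4, -4))) + 80)*(-12) = ((10 + (1/(-3))**2 + 4/(-3)) + 80)*(-12) = ((10 + (-1/3)**2 + 4*(-1/3)) + 80)*(-12) = ((10 + 1/9 - 4/3) + 80)*(-12) = (79/9 + 80)*(-12) = (799/9)*(-12) = -3196/3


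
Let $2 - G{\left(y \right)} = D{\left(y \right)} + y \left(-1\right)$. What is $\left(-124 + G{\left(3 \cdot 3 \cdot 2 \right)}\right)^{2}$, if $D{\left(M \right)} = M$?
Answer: $14884$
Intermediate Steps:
$G{\left(y \right)} = 2$ ($G{\left(y \right)} = 2 - \left(y + y \left(-1\right)\right) = 2 - \left(y - y\right) = 2 - 0 = 2 + 0 = 2$)
$\left(-124 + G{\left(3 \cdot 3 \cdot 2 \right)}\right)^{2} = \left(-124 + 2\right)^{2} = \left(-122\right)^{2} = 14884$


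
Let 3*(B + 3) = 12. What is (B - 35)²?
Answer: 1156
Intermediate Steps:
B = 1 (B = -3 + (⅓)*12 = -3 + 4 = 1)
(B - 35)² = (1 - 35)² = (-34)² = 1156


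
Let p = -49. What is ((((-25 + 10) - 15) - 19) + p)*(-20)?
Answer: 1960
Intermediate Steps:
((((-25 + 10) - 15) - 19) + p)*(-20) = ((((-25 + 10) - 15) - 19) - 49)*(-20) = (((-15 - 15) - 19) - 49)*(-20) = ((-30 - 19) - 49)*(-20) = (-49 - 49)*(-20) = -98*(-20) = 1960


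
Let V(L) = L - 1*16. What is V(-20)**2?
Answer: 1296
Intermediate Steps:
V(L) = -16 + L (V(L) = L - 16 = -16 + L)
V(-20)**2 = (-16 - 20)**2 = (-36)**2 = 1296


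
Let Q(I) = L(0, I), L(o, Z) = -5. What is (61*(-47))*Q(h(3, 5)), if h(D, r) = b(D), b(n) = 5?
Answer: 14335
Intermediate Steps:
h(D, r) = 5
Q(I) = -5
(61*(-47))*Q(h(3, 5)) = (61*(-47))*(-5) = -2867*(-5) = 14335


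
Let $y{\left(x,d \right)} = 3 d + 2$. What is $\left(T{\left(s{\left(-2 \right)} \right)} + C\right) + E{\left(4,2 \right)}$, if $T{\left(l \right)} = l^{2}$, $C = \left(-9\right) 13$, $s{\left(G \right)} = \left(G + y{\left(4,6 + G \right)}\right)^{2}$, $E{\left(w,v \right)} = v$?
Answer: $20621$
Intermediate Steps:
$y{\left(x,d \right)} = 2 + 3 d$
$s{\left(G \right)} = \left(20 + 4 G\right)^{2}$ ($s{\left(G \right)} = \left(G + \left(2 + 3 \left(6 + G\right)\right)\right)^{2} = \left(G + \left(2 + \left(18 + 3 G\right)\right)\right)^{2} = \left(G + \left(20 + 3 G\right)\right)^{2} = \left(20 + 4 G\right)^{2}$)
$C = -117$
$\left(T{\left(s{\left(-2 \right)} \right)} + C\right) + E{\left(4,2 \right)} = \left(\left(16 \left(5 - 2\right)^{2}\right)^{2} - 117\right) + 2 = \left(\left(16 \cdot 3^{2}\right)^{2} - 117\right) + 2 = \left(\left(16 \cdot 9\right)^{2} - 117\right) + 2 = \left(144^{2} - 117\right) + 2 = \left(20736 - 117\right) + 2 = 20619 + 2 = 20621$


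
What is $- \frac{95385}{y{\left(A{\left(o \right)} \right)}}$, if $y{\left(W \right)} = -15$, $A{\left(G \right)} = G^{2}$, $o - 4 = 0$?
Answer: $6359$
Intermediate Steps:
$o = 4$ ($o = 4 + 0 = 4$)
$- \frac{95385}{y{\left(A{\left(o \right)} \right)}} = - \frac{95385}{-15} = \left(-95385\right) \left(- \frac{1}{15}\right) = 6359$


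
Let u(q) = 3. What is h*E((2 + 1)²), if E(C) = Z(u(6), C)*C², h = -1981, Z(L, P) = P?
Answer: -1444149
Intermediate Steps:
E(C) = C³ (E(C) = C*C² = C³)
h*E((2 + 1)²) = -1981*(2 + 1)⁶ = -1981*(3²)³ = -1981*9³ = -1981*729 = -1444149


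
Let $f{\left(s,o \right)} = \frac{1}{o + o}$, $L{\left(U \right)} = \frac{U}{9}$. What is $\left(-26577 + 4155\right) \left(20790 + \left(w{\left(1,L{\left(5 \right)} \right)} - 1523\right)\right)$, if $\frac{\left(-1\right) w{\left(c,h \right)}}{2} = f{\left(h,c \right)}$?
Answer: $-431982252$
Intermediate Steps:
$L{\left(U \right)} = \frac{U}{9}$ ($L{\left(U \right)} = U \frac{1}{9} = \frac{U}{9}$)
$f{\left(s,o \right)} = \frac{1}{2 o}$
$w{\left(c,h \right)} = - \frac{1}{c}$ ($w{\left(c,h \right)} = - 2 \frac{1}{2 c} = - \frac{1}{c}$)
$\left(-26577 + 4155\right) \left(20790 + \left(w{\left(1,L{\left(5 \right)} \right)} - 1523\right)\right) = \left(-26577 + 4155\right) \left(20790 - 1524\right) = - 22422 \left(20790 - 1524\right) = \left(-22422\right) 19266 = -431982252$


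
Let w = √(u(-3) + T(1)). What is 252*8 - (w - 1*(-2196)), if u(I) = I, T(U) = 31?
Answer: -180 - 2*√7 ≈ -185.29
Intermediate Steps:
w = 2*√7 (w = √(-3 + 31) = √28 = 2*√7 ≈ 5.2915)
252*8 - (w - 1*(-2196)) = 252*8 - (2*√7 - 1*(-2196)) = 2016 - (2*√7 + 2196) = 2016 - (2196 + 2*√7) = 2016 + (-2196 - 2*√7) = -180 - 2*√7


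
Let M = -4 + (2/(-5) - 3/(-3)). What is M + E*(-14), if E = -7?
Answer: 473/5 ≈ 94.600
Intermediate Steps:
M = -17/5 (M = -4 + (2*(-⅕) - 3*(-⅓)) = -4 + (-⅖ + 1) = -4 + ⅗ = -17/5 ≈ -3.4000)
M + E*(-14) = -17/5 - 7*(-14) = -17/5 + 98 = 473/5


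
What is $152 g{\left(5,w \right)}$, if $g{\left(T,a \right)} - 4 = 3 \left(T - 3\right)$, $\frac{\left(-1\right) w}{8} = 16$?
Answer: $1520$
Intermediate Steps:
$w = -128$ ($w = \left(-8\right) 16 = -128$)
$g{\left(T,a \right)} = -5 + 3 T$ ($g{\left(T,a \right)} = 4 + 3 \left(T - 3\right) = 4 + 3 \left(-3 + T\right) = 4 + \left(-9 + 3 T\right) = -5 + 3 T$)
$152 g{\left(5,w \right)} = 152 \left(-5 + 3 \cdot 5\right) = 152 \left(-5 + 15\right) = 152 \cdot 10 = 1520$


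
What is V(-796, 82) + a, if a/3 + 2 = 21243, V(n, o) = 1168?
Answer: 64891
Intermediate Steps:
a = 63723 (a = -6 + 3*21243 = -6 + 63729 = 63723)
V(-796, 82) + a = 1168 + 63723 = 64891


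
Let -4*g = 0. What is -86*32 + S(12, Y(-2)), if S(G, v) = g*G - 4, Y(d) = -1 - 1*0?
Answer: -2756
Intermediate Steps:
g = 0 (g = -¼*0 = 0)
Y(d) = -1 (Y(d) = -1 + 0 = -1)
S(G, v) = -4 (S(G, v) = 0*G - 4 = 0 - 4 = -4)
-86*32 + S(12, Y(-2)) = -86*32 - 4 = -2752 - 4 = -2756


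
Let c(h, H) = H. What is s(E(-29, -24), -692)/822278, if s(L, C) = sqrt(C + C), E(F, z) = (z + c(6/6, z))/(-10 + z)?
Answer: I*sqrt(346)/411139 ≈ 4.5243e-5*I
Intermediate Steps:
E(F, z) = 2*z/(-10 + z) (E(F, z) = (z + z)/(-10 + z) = (2*z)/(-10 + z) = 2*z/(-10 + z))
s(L, C) = sqrt(2)*sqrt(C) (s(L, C) = sqrt(2*C) = sqrt(2)*sqrt(C))
s(E(-29, -24), -692)/822278 = (sqrt(2)*sqrt(-692))/822278 = (sqrt(2)*(2*I*sqrt(173)))*(1/822278) = (2*I*sqrt(346))*(1/822278) = I*sqrt(346)/411139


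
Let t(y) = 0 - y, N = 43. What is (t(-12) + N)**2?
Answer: 3025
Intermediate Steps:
t(y) = -y
(t(-12) + N)**2 = (-1*(-12) + 43)**2 = (12 + 43)**2 = 55**2 = 3025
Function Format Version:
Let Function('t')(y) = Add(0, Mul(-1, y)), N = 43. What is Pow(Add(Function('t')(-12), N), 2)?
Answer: 3025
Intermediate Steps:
Function('t')(y) = Mul(-1, y)
Pow(Add(Function('t')(-12), N), 2) = Pow(Add(Mul(-1, -12), 43), 2) = Pow(Add(12, 43), 2) = Pow(55, 2) = 3025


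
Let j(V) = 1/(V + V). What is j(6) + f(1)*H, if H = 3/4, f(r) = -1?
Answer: -⅔ ≈ -0.66667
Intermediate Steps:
j(V) = 1/(2*V)
H = ¾ (H = 3*(¼) = ¾ ≈ 0.75000)
j(6) + f(1)*H = (½)/6 - 1*¾ = (½)*(⅙) - ¾ = 1/12 - ¾ = -⅔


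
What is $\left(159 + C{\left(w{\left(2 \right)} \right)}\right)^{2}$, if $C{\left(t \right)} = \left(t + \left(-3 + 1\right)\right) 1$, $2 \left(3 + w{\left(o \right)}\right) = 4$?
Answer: $24336$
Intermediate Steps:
$w{\left(o \right)} = -1$ ($w{\left(o \right)} = -3 + \frac{1}{2} \cdot 4 = -3 + 2 = -1$)
$C{\left(t \right)} = -2 + t$ ($C{\left(t \right)} = \left(t - 2\right) 1 = \left(-2 + t\right) 1 = -2 + t$)
$\left(159 + C{\left(w{\left(2 \right)} \right)}\right)^{2} = \left(159 - 3\right)^{2} = 156^{2} = 24336$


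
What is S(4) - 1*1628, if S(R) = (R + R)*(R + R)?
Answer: -1564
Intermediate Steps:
S(R) = 4*R² (S(R) = (2*R)*(2*R) = 4*R²)
S(4) - 1*1628 = 4*4² - 1*1628 = 4*16 - 1628 = 64 - 1628 = -1564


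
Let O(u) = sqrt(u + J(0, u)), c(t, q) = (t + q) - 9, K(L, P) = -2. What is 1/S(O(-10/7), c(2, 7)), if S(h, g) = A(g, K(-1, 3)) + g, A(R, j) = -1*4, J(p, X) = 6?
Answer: -1/4 ≈ -0.25000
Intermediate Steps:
c(t, q) = -9 + q + t (c(t, q) = (q + t) - 9 = -9 + q + t)
A(R, j) = -4
O(u) = sqrt(6 + u) (O(u) = sqrt(u + 6) = sqrt(6 + u))
S(h, g) = -4 + g
1/S(O(-10/7), c(2, 7)) = 1/(-4 + (-9 + 7 + 2)) = 1/(-4 + 0) = 1/(-4) = -1/4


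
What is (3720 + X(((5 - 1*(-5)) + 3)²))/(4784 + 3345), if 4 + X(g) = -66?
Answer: 3650/8129 ≈ 0.44901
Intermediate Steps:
X(g) = -70 (X(g) = -4 - 66 = -70)
(3720 + X(((5 - 1*(-5)) + 3)²))/(4784 + 3345) = (3720 - 70)/(4784 + 3345) = 3650/8129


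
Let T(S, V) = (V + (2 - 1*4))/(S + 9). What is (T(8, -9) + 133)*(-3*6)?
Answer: -40500/17 ≈ -2382.4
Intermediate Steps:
T(S, V) = (-2 + V)/(9 + S) (T(S, V) = (V + (2 - 4))/(9 + S) = (V - 2)/(9 + S) = (-2 + V)/(9 + S))
(T(8, -9) + 133)*(-3*6) = ((-2 - 9)/(9 + 8) + 133)*(-3*6) = (-11/17 + 133)*(-18) = (2250/17)*(-18) = -40500/17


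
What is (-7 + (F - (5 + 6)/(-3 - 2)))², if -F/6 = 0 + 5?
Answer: 30276/25 ≈ 1211.0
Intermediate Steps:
F = -30 (F = -6*(0 + 5) = -6*5 = -30)
(-7 + (F - (5 + 6)/(-3 - 2)))² = (-7 + (-30 - (5 + 6)/(-3 - 2)))² = (-7 + (-30 - 11/(-5)))² = (-7 + (-30 - 11*(-1)/5))² = (-7 + (-30 - 1*(-11/5)))² = (-7 + (-30 + 11/5))² = (-7 - 139/5)² = (-174/5)² = 30276/25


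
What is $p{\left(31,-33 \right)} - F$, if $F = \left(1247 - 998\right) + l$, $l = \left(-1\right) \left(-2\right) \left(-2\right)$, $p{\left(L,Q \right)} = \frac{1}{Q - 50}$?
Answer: $- \frac{20336}{83} \approx -245.01$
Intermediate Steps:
$p{\left(L,Q \right)} = \frac{1}{-50 + Q}$
$l = -4$ ($l = 2 \left(-2\right) = -4$)
$F = 245$ ($F = \left(1247 - 998\right) - 4 = 249 - 4 = 245$)
$p{\left(31,-33 \right)} - F = \frac{1}{-50 - 33} - 245 = \frac{1}{-83} - 245 = - \frac{1}{83} - 245 = - \frac{20336}{83}$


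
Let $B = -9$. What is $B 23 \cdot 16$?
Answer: $-3312$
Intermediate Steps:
$B 23 \cdot 16 = \left(-9\right) 23 \cdot 16 = \left(-207\right) 16 = -3312$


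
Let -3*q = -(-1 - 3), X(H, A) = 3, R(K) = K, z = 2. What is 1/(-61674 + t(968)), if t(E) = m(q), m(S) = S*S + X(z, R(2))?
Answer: -9/555023 ≈ -1.6216e-5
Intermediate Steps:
q = -4/3 (q = -(-1)*(-1 - 3)/3 = -(-1)*(-4)/3 = -⅓*4 = -4/3 ≈ -1.3333)
m(S) = 3 + S² (m(S) = S*S + 3 = S² + 3 = 3 + S²)
t(E) = 43/9 (t(E) = 3 + (-4/3)² = 3 + 16/9 = 43/9)
1/(-61674 + t(968)) = 1/(-61674 + 43/9) = 1/(-555023/9) = -9/555023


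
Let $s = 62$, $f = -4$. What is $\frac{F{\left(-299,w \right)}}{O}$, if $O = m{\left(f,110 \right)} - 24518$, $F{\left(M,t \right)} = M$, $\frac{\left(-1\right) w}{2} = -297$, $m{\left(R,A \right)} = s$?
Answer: $\frac{299}{24456} \approx 0.012226$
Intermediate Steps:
$m{\left(R,A \right)} = 62$
$w = 594$ ($w = \left(-2\right) \left(-297\right) = 594$)
$O = -24456$ ($O = 62 - 24518 = -24456$)
$\frac{F{\left(-299,w \right)}}{O} = - \frac{299}{-24456} = \left(-299\right) \left(- \frac{1}{24456}\right) = \frac{299}{24456}$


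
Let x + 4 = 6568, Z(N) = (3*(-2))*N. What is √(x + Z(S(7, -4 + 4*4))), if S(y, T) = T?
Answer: 2*√1623 ≈ 80.573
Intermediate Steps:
Z(N) = -6*N
x = 6564 (x = -4 + 6568 = 6564)
√(x + Z(S(7, -4 + 4*4))) = √(6564 - 6*(-4 + 4*4)) = √(6564 - 6*(-4 + 16)) = √(6564 - 6*12) = √(6564 - 72) = √6492 = 2*√1623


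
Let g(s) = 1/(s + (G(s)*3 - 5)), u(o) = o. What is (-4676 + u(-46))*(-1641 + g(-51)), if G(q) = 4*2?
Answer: 123983193/16 ≈ 7.7490e+6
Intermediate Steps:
G(q) = 8
g(s) = 1/(19 + s) (g(s) = 1/(s + (8*3 - 5)) = 1/(s + (24 - 5)) = 1/(s + 19) = 1/(19 + s))
(-4676 + u(-46))*(-1641 + g(-51)) = (-4676 - 46)*(-1641 + 1/(19 - 51)) = -4722*(-1641 + 1/(-32)) = -4722*(-1641 - 1/32) = -4722*(-52513/32) = 123983193/16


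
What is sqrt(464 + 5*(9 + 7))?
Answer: 4*sqrt(34) ≈ 23.324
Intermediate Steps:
sqrt(464 + 5*(9 + 7)) = sqrt(464 + 5*16) = sqrt(464 + 80) = sqrt(544) = 4*sqrt(34)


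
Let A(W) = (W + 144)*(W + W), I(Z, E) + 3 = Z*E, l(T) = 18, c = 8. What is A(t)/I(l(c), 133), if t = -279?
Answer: 25110/797 ≈ 31.506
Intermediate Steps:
I(Z, E) = -3 + E*Z (I(Z, E) = -3 + Z*E = -3 + E*Z)
A(W) = 2*W*(144 + W) (A(W) = (144 + W)*(2*W) = 2*W*(144 + W))
A(t)/I(l(c), 133) = (2*(-279)*(144 - 279))/(-3 + 133*18) = (2*(-279)*(-135))/(-3 + 2394) = 75330/2391 = 75330*(1/2391) = 25110/797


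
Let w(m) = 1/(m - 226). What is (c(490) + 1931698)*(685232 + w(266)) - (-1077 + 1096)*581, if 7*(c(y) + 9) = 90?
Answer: 370625909983633/280 ≈ 1.3237e+12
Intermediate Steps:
c(y) = 27/7 (c(y) = -9 + (⅐)*90 = -9 + 90/7 = 27/7)
w(m) = 1/(-226 + m)
(c(490) + 1931698)*(685232 + w(266)) - (-1077 + 1096)*581 = (27/7 + 1931698)*(685232 + 1/(-226 + 266)) - (-1077 + 1096)*581 = 13521913*(685232 + 1/40)/7 - 19*581 = 13521913*(685232 + 1/40)/7 - 1*11039 = (13521913/7)*(27409281/40) - 11039 = 370625913074553/280 - 11039 = 370625909983633/280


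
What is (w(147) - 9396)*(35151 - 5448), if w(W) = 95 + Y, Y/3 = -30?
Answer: -278940873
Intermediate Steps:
Y = -90 (Y = 3*(-30) = -90)
w(W) = 5 (w(W) = 95 - 90 = 5)
(w(147) - 9396)*(35151 - 5448) = (5 - 9396)*(35151 - 5448) = -9391*29703 = -278940873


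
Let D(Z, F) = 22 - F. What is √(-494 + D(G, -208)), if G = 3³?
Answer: 2*I*√66 ≈ 16.248*I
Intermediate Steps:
G = 27
√(-494 + D(G, -208)) = √(-494 + (22 - 1*(-208))) = √(-494 + (22 + 208)) = √(-494 + 230) = √(-264) = 2*I*√66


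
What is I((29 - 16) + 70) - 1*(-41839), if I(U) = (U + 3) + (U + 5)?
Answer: 42013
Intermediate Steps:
I(U) = 8 + 2*U (I(U) = (3 + U) + (5 + U) = 8 + 2*U)
I((29 - 16) + 70) - 1*(-41839) = (8 + 2*((29 - 16) + 70)) - 1*(-41839) = (8 + 2*(13 + 70)) + 41839 = (8 + 2*83) + 41839 = (8 + 166) + 41839 = 174 + 41839 = 42013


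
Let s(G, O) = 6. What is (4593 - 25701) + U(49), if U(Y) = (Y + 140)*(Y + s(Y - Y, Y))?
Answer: -10713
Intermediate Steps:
U(Y) = (6 + Y)*(140 + Y) (U(Y) = (Y + 140)*(Y + 6) = (140 + Y)*(6 + Y) = (6 + Y)*(140 + Y))
(4593 - 25701) + U(49) = (4593 - 25701) + (840 + 49² + 146*49) = -21108 + (840 + 2401 + 7154) = -21108 + 10395 = -10713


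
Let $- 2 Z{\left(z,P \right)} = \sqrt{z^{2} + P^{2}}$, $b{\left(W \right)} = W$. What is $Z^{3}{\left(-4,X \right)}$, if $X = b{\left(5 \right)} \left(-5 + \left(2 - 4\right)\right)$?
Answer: $- \frac{1241 \sqrt{1241}}{8} \approx -5464.7$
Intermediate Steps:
$X = -35$ ($X = 5 \left(-5 + \left(2 - 4\right)\right) = 5 \left(-5 - 2\right) = 5 \left(-7\right) = -35$)
$Z{\left(z,P \right)} = - \frac{\sqrt{P^{2} + z^{2}}}{2}$ ($Z{\left(z,P \right)} = - \frac{\sqrt{z^{2} + P^{2}}}{2} = - \frac{\sqrt{P^{2} + z^{2}}}{2}$)
$Z^{3}{\left(-4,X \right)} = \left(- \frac{\sqrt{\left(-35\right)^{2} + \left(-4\right)^{2}}}{2}\right)^{3} = \left(- \frac{\sqrt{1225 + 16}}{2}\right)^{3} = \left(- \frac{\sqrt{1241}}{2}\right)^{3} = - \frac{1241 \sqrt{1241}}{8}$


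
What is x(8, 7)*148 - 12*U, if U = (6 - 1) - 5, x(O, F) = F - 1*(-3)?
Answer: 1480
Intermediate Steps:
x(O, F) = 3 + F (x(O, F) = F + 3 = 3 + F)
U = 0 (U = 5 - 5 = 0)
x(8, 7)*148 - 12*U = (3 + 7)*148 - 12*0 = 10*148 + 0 = 1480 + 0 = 1480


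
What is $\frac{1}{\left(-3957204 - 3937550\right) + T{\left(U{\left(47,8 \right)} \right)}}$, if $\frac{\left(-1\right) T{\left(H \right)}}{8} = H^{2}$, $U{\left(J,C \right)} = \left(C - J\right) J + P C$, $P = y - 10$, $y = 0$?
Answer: $- \frac{1}{37171306} \approx -2.6902 \cdot 10^{-8}$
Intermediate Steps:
$P = -10$ ($P = 0 - 10 = -10$)
$U{\left(J,C \right)} = - 10 C + J \left(C - J\right)$ ($U{\left(J,C \right)} = \left(C - J\right) J - 10 C = J \left(C - J\right) - 10 C = - 10 C + J \left(C - J\right)$)
$T{\left(H \right)} = - 8 H^{2}$
$\frac{1}{\left(-3957204 - 3937550\right) + T{\left(U{\left(47,8 \right)} \right)}} = \frac{1}{\left(-3957204 - 3937550\right) - 8 \left(- 47^{2} - 80 + 8 \cdot 47\right)^{2}} = \frac{1}{-7894754 - 8 \left(\left(-1\right) 2209 - 80 + 376\right)^{2}} = \frac{1}{-7894754 - 8 \left(-2209 - 80 + 376\right)^{2}} = \frac{1}{-7894754 - 8 \left(-1913\right)^{2}} = \frac{1}{-7894754 - 29276552} = \frac{1}{-37171306} = - \frac{1}{37171306}$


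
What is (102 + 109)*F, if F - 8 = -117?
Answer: -22999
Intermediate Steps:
F = -109 (F = 8 - 117 = -109)
(102 + 109)*F = (102 + 109)*(-109) = 211*(-109) = -22999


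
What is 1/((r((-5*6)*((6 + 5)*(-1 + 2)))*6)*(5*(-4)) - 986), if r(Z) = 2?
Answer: -1/1226 ≈ -0.00081566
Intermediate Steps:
1/((r((-5*6)*((6 + 5)*(-1 + 2)))*6)*(5*(-4)) - 986) = 1/((2*6)*(5*(-4)) - 986) = 1/(12*(-20) - 986) = 1/(-240 - 986) = 1/(-1226) = -1/1226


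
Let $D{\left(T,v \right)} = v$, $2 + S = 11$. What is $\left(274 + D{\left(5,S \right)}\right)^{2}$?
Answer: $80089$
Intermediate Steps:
$S = 9$ ($S = -2 + 11 = 9$)
$\left(274 + D{\left(5,S \right)}\right)^{2} = \left(274 + 9\right)^{2} = 283^{2} = 80089$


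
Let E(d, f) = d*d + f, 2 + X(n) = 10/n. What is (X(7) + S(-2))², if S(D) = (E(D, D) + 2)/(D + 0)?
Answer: 324/49 ≈ 6.6122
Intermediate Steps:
X(n) = -2 + 10/n
E(d, f) = f + d² (E(d, f) = d² + f = f + d²)
S(D) = (2 + D + D²)/D (S(D) = ((D + D²) + 2)/(D + 0) = (2 + D + D²)/D)
(X(7) + S(-2))² = ((-2 + 10/7) + (1 - 2 + 2/(-2)))² = ((-2 + 10*(⅐)) + (1 - 2 + 2*(-½)))² = ((-2 + 10/7) + (1 - 2 - 1))² = (-4/7 - 2)² = (-18/7)² = 324/49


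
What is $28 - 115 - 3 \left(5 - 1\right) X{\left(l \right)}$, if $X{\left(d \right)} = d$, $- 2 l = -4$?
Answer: $2788$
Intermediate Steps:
$l = 2$ ($l = \left(- \frac{1}{2}\right) \left(-4\right) = 2$)
$28 - 115 - 3 \left(5 - 1\right) X{\left(l \right)} = 28 - 115 - 3 \left(5 - 1\right) 2 = 28 - 115 \left(-3\right) 4 \cdot 2 = 28 - 115 \left(\left(-12\right) 2\right) = 28 - -2760 = 28 + 2760 = 2788$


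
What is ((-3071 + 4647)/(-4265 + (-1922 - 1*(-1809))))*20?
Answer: -15760/2189 ≈ -7.1996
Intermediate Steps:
((-3071 + 4647)/(-4265 + (-1922 - 1*(-1809))))*20 = (1576/(-4265 + (-1922 + 1809)))*20 = (1576/(-4265 - 113))*20 = (1576/(-4378))*20 = (1576*(-1/4378))*20 = -788/2189*20 = -15760/2189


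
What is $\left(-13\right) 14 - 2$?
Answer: $-184$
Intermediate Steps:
$\left(-13\right) 14 - 2 = -182 - 2 = -184$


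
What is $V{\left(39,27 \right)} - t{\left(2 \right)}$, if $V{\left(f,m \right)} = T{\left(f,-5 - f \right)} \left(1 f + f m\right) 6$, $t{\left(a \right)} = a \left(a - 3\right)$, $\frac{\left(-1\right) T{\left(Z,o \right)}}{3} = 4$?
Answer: $-78622$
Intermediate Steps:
$T{\left(Z,o \right)} = -12$ ($T{\left(Z,o \right)} = \left(-3\right) 4 = -12$)
$t{\left(a \right)} = a \left(-3 + a\right)$
$V{\left(f,m \right)} = - 72 f - 72 f m$ ($V{\left(f,m \right)} = - 12 \left(1 f + f m\right) 6 = - 12 \left(f + f m\right) 6 = \left(- 12 f - 12 f m\right) 6 = - 72 f - 72 f m$)
$V{\left(39,27 \right)} - t{\left(2 \right)} = \left(-72\right) 39 \left(1 + 27\right) - 2 \left(-3 + 2\right) = \left(-72\right) 39 \cdot 28 - 2 \left(-1\right) = -78624 - -2 = -78624 + 2 = -78622$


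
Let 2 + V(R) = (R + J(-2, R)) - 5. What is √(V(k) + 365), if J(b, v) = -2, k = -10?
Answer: √346 ≈ 18.601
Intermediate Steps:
V(R) = -9 + R (V(R) = -2 + ((R - 2) - 5) = -2 + ((-2 + R) - 5) = -2 + (-7 + R) = -9 + R)
√(V(k) + 365) = √((-9 - 10) + 365) = √(-19 + 365) = √346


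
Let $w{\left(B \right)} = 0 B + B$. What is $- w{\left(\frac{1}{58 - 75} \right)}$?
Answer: $\frac{1}{17} \approx 0.058824$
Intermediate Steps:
$w{\left(B \right)} = B$ ($w{\left(B \right)} = 0 + B = B$)
$- w{\left(\frac{1}{58 - 75} \right)} = - \frac{1}{58 - 75} = - \frac{1}{-17} = \left(-1\right) \left(- \frac{1}{17}\right) = \frac{1}{17}$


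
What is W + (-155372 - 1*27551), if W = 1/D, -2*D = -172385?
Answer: -31533181353/172385 ≈ -1.8292e+5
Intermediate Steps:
D = 172385/2 (D = -½*(-172385) = 172385/2 ≈ 86193.)
W = 2/172385 (W = 1/(172385/2) = 2/172385 ≈ 1.1602e-5)
W + (-155372 - 1*27551) = 2/172385 + (-155372 - 1*27551) = 2/172385 + (-155372 - 27551) = 2/172385 - 182923 = -31533181353/172385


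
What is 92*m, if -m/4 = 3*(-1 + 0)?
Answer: 1104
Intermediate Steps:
m = 12 (m = -12*(-1 + 0) = -12*(-1) = -4*(-3) = 12)
92*m = 92*12 = 1104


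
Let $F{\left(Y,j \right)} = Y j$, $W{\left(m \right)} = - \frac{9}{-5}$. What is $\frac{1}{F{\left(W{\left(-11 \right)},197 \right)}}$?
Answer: $\frac{5}{1773} \approx 0.0028201$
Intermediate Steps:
$W{\left(m \right)} = \frac{9}{5}$ ($W{\left(m \right)} = \left(-9\right) \left(- \frac{1}{5}\right) = \frac{9}{5}$)
$\frac{1}{F{\left(W{\left(-11 \right)},197 \right)}} = \frac{1}{\frac{9}{5} \cdot 197} = \frac{1}{\frac{1773}{5}} = \frac{5}{1773}$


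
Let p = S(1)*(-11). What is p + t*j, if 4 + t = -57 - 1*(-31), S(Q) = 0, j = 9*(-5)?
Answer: 1350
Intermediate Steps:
j = -45
t = -30 (t = -4 + (-57 - 1*(-31)) = -4 + (-57 + 31) = -4 - 26 = -30)
p = 0 (p = 0*(-11) = 0)
p + t*j = 0 - 30*(-45) = 0 + 1350 = 1350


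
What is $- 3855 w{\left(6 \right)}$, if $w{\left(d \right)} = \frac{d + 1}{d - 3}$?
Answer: $-8995$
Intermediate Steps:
$w{\left(d \right)} = \frac{1 + d}{-3 + d}$ ($w{\left(d \right)} = \frac{1 + d}{d - 3} = \frac{1 + d}{-3 + d}$)
$- 3855 w{\left(6 \right)} = - 3855 \frac{1 + 6}{-3 + 6} = - 3855 \cdot \frac{1}{3} \cdot 7 = \left(-3855\right) \frac{7}{3} = -8995$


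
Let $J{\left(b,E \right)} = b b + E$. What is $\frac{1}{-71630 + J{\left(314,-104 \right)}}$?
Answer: $\frac{1}{26862} \approx 3.7227 \cdot 10^{-5}$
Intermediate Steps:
$J{\left(b,E \right)} = E + b^{2}$ ($J{\left(b,E \right)} = b^{2} + E = E + b^{2}$)
$\frac{1}{-71630 + J{\left(314,-104 \right)}} = \frac{1}{-71630 - \left(104 - 314^{2}\right)} = \frac{1}{-71630 + \left(-104 + 98596\right)} = \frac{1}{-71630 + 98492} = \frac{1}{26862}$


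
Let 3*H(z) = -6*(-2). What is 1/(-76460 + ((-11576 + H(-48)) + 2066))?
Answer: -1/85966 ≈ -1.1633e-5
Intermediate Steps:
H(z) = 4 (H(z) = (-6*(-2))/3 = (1/3)*12 = 4)
1/(-76460 + ((-11576 + H(-48)) + 2066)) = 1/(-76460 + ((-11576 + 4) + 2066)) = 1/(-76460 + (-11572 + 2066)) = 1/(-76460 - 9506) = 1/(-85966) = -1/85966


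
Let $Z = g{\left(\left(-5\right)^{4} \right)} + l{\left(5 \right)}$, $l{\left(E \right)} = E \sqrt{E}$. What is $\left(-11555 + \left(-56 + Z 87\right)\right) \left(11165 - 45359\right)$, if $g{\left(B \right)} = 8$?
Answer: $373227510 - 14874390 \sqrt{5} \approx 3.3997 \cdot 10^{8}$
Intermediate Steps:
$l{\left(E \right)} = E^{\frac{3}{2}}$
$Z = 8 + 5 \sqrt{5}$ ($Z = 8 + 5^{\frac{3}{2}} = 8 + 5 \sqrt{5} \approx 19.18$)
$\left(-11555 + \left(-56 + Z 87\right)\right) \left(11165 - 45359\right) = \left(-11555 - \left(56 - \left(8 + 5 \sqrt{5}\right) 87\right)\right) \left(11165 - 45359\right) = \left(-11555 - \left(-640 - 435 \sqrt{5}\right)\right) \left(-34194\right) = \left(-11555 + \left(640 + 435 \sqrt{5}\right)\right) \left(-34194\right) = \left(-10915 + 435 \sqrt{5}\right) \left(-34194\right) = 373227510 - 14874390 \sqrt{5}$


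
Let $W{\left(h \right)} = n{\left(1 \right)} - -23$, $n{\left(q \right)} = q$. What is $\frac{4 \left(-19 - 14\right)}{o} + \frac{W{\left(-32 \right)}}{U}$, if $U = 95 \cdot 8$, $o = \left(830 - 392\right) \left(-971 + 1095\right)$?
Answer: $\frac{12533}{429970} \approx 0.029149$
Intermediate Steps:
$o = 54312$ ($o = 438 \cdot 124 = 54312$)
$W{\left(h \right)} = 24$ ($W{\left(h \right)} = 1 - -23 = 1 + 23 = 24$)
$U = 760$
$\frac{4 \left(-19 - 14\right)}{o} + \frac{W{\left(-32 \right)}}{U} = \frac{4 \left(-19 - 14\right)}{54312} + \frac{24}{760} = 4 \left(-33\right) \frac{1}{54312} + 24 \cdot \frac{1}{760} = \left(-132\right) \frac{1}{54312} + \frac{3}{95} = - \frac{11}{4526} + \frac{3}{95} = \frac{12533}{429970}$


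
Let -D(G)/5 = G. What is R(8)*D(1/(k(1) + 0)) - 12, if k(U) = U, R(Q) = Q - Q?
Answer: -12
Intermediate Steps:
R(Q) = 0
D(G) = -5*G
R(8)*D(1/(k(1) + 0)) - 12 = 0*(-5/(1 + 0)) - 12 = 0*(-5/1) - 12 = 0*(-5*1) - 12 = 0*(-5) - 12 = 0 - 12 = -12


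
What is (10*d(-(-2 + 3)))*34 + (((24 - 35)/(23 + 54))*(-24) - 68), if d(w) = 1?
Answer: 1928/7 ≈ 275.43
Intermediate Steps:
(10*d(-(-2 + 3)))*34 + (((24 - 35)/(23 + 54))*(-24) - 68) = (10*1)*34 + (((24 - 35)/(23 + 54))*(-24) - 68) = 10*34 + (-11/77*(-24) - 68) = 340 + (-11*1/77*(-24) - 68) = 340 + (-1/7*(-24) - 68) = 340 + (24/7 - 68) = 340 - 452/7 = 1928/7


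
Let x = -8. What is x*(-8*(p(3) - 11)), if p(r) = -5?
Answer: -1024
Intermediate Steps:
x*(-8*(p(3) - 11)) = -(-64)*(-5 - 11) = -(-64)*(-16) = -8*128 = -1024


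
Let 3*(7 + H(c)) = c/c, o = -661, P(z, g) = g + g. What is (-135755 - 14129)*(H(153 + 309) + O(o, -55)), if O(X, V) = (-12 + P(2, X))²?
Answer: -800177916832/3 ≈ -2.6673e+11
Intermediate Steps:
P(z, g) = 2*g
H(c) = -20/3 (H(c) = -7 + (c/c)/3 = -7 + (⅓)*1 = -7 + ⅓ = -20/3)
O(X, V) = (-12 + 2*X)²
(-135755 - 14129)*(H(153 + 309) + O(o, -55)) = (-135755 - 14129)*(-20/3 + 4*(-6 - 661)²) = -149884*(-20/3 + 4*(-667)²) = -149884*(-20/3 + 4*444889) = -149884*(-20/3 + 1779556) = -149884*5338648/3 = -800177916832/3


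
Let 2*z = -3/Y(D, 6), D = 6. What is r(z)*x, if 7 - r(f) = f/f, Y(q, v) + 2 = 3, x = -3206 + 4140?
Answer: 5604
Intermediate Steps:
x = 934
Y(q, v) = 1 (Y(q, v) = -2 + 3 = 1)
z = -3/2 (z = (-3/1)/2 = (-3*1)/2 = (½)*(-3) = -3/2 ≈ -1.5000)
r(f) = 6 (r(f) = 7 - f/f = 7 - 1*1 = 7 - 1 = 6)
r(z)*x = 6*934 = 5604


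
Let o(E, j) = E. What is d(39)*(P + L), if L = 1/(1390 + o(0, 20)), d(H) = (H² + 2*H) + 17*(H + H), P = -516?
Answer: -419584815/278 ≈ -1.5093e+6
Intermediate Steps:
d(H) = H² + 36*H (d(H) = (H² + 2*H) + 17*(2*H) = (H² + 2*H) + 34*H = H² + 36*H)
L = 1/1390 (L = 1/(1390 + 0) = 1/1390 ≈ 0.00071942)
d(39)*(P + L) = (39*(36 + 39))*(-516 + 1/1390) = (39*75)*(-717239/1390) = 2925*(-717239/1390) = -419584815/278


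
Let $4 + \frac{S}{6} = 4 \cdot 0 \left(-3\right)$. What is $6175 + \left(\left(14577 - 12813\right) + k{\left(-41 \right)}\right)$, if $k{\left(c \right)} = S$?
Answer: $7915$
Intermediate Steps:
$S = -24$ ($S = -24 + 6 \cdot 4 \cdot 0 \left(-3\right) = -24 + 6 \cdot 0 \left(-3\right) = -24 + 6 \cdot 0 = -24 + 0 = -24$)
$k{\left(c \right)} = -24$
$6175 + \left(\left(14577 - 12813\right) + k{\left(-41 \right)}\right) = 6175 + \left(\left(14577 - 12813\right) - 24\right) = 6175 + \left(1764 - 24\right) = 6175 + 1740 = 7915$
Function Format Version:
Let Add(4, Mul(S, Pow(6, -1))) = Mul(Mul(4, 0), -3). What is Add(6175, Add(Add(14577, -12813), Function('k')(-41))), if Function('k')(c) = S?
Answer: 7915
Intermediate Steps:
S = -24 (S = Add(-24, Mul(6, Mul(Mul(4, 0), -3))) = Add(-24, Mul(6, Mul(0, -3))) = Add(-24, Mul(6, 0)) = Add(-24, 0) = -24)
Function('k')(c) = -24
Add(6175, Add(Add(14577, -12813), Function('k')(-41))) = Add(6175, Add(Add(14577, -12813), -24)) = Add(6175, Add(1764, -24)) = Add(6175, 1740) = 7915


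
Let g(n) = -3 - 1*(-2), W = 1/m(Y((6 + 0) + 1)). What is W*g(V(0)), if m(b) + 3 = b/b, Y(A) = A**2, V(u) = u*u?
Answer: 1/2 ≈ 0.50000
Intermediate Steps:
V(u) = u**2
m(b) = -2 (m(b) = -3 + b/b = -3 + 1 = -2)
W = -1/2 (W = 1/(-2) = -1/2 ≈ -0.50000)
g(n) = -1 (g(n) = -3 + 2 = -1)
W*g(V(0)) = -1/2*(-1) = 1/2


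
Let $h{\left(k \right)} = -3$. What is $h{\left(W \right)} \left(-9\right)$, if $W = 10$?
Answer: $27$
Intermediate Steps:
$h{\left(W \right)} \left(-9\right) = \left(-3\right) \left(-9\right) = 27$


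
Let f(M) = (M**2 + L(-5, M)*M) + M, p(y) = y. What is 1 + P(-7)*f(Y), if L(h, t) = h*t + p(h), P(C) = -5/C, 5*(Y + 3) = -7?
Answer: -1461/35 ≈ -41.743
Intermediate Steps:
Y = -22/5 (Y = -3 + (1/5)*(-7) = -3 - 7/5 = -22/5 ≈ -4.4000)
L(h, t) = h + h*t (L(h, t) = h*t + h = h + h*t)
f(M) = M + M**2 + M*(-5 - 5*M) (f(M) = (M**2 + (-5*(1 + M))*M) + M = (M**2 + (-5 - 5*M)*M) + M = (M**2 + M*(-5 - 5*M)) + M = M + M**2 + M*(-5 - 5*M))
1 + P(-7)*f(Y) = 1 + (-5/(-7))*(4*(-22/5)*(-1 - 1*(-22/5))) = 1 + (-5*(-1/7))*(4*(-22/5)*(-1 + 22/5)) = 1 + 5*(4*(-22/5)*(17/5))/7 = 1 + (5/7)*(-1496/25) = 1 - 1496/35 = -1461/35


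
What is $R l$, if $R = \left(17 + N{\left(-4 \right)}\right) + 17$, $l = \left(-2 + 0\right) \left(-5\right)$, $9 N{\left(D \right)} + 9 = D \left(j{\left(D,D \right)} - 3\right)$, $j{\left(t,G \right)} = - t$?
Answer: $\frac{2930}{9} \approx 325.56$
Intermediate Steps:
$N{\left(D \right)} = -1 + \frac{D \left(-3 - D\right)}{9}$ ($N{\left(D \right)} = -1 + \frac{D \left(- D - 3\right)}{9} = -1 + \frac{D \left(-3 - D\right)}{9}$)
$l = 10$ ($l = \left(-2\right) \left(-5\right) = 10$)
$R = \frac{293}{9}$ ($R = \left(17 - \left(- \frac{1}{3} + \frac{16}{9}\right)\right) + 17 = \left(17 - \frac{13}{9}\right) + 17 = \frac{140}{9} + 17 = \frac{293}{9} \approx 32.556$)
$R l = \frac{293}{9} \cdot 10 = \frac{2930}{9}$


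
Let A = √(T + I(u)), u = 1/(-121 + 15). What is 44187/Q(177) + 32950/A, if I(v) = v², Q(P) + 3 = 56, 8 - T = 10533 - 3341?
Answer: 44187/53 - 3492700*I*√80719423/80719423 ≈ 833.72 - 388.75*I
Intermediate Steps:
T = -7184 (T = 8 - (10533 - 3341) = 8 - 1*7192 = 8 - 7192 = -7184)
Q(P) = 53 (Q(P) = -3 + 56 = 53)
u = -1/106 (u = 1/(-106) = -1/106 ≈ -0.0094340)
A = I*√80719423/106 (A = √(-7184 + (-1/106)²) = √(-7184 + 1/11236) = √(-80719423/11236) = I*√80719423/106 ≈ 84.758*I)
44187/Q(177) + 32950/A = 44187/53 + 32950/((I*√80719423/106)) = 44187*(1/53) + 32950*(-106*I*√80719423/80719423) = 44187/53 - 3492700*I*√80719423/80719423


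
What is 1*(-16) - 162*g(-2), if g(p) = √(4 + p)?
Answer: -16 - 162*√2 ≈ -245.10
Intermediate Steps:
1*(-16) - 162*g(-2) = 1*(-16) - 162*√(4 - 2) = -16 - 162*√2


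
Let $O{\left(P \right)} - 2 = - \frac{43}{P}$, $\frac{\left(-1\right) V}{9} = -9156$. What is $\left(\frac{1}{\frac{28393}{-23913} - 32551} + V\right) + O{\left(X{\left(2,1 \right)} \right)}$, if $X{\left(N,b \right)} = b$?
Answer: $\frac{64113043993615}{778420456} \approx 82363.0$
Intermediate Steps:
$V = 82404$ ($V = \left(-9\right) \left(-9156\right) = 82404$)
$O{\left(P \right)} = 2 - \frac{43}{P}$
$\left(\frac{1}{\frac{28393}{-23913} - 32551} + V\right) + O{\left(X{\left(2,1 \right)} \right)} = \left(\frac{1}{\frac{28393}{-23913} - 32551} + 82404\right) + \left(2 - \frac{43}{1}\right) = \left(\frac{1}{28393 \left(- \frac{1}{23913}\right) - 32551} + 82404\right) + \left(2 - 43\right) = \left(\frac{1}{- \frac{28393}{23913} - 32551} + 82404\right) + \left(2 - 43\right) = \left(\frac{1}{- \frac{778420456}{23913}} + 82404\right) - 41 = \left(- \frac{23913}{778420456} + 82404\right) - 41 = \frac{64144959232311}{778420456} - 41 = \frac{64113043993615}{778420456}$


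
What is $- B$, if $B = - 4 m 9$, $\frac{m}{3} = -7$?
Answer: $-756$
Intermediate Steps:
$m = -21$ ($m = 3 \left(-7\right) = -21$)
$B = 756$ ($B = \left(-4\right) \left(-21\right) 9 = 84 \cdot 9 = 756$)
$- B = \left(-1\right) 756 = -756$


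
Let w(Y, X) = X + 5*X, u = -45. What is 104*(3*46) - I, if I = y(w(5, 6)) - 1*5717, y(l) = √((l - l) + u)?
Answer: 20069 - 3*I*√5 ≈ 20069.0 - 6.7082*I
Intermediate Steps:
w(Y, X) = 6*X
y(l) = 3*I*√5 (y(l) = √((l - l) - 45) = √(0 - 45) = √(-45) = 3*I*√5)
I = -5717 + 3*I*√5 (I = 3*I*√5 - 1*5717 = 3*I*√5 - 5717 = -5717 + 3*I*√5 ≈ -5717.0 + 6.7082*I)
104*(3*46) - I = 104*(3*46) - (-5717 + 3*I*√5) = 104*138 + (5717 - 3*I*√5) = 14352 + (5717 - 3*I*√5) = 20069 - 3*I*√5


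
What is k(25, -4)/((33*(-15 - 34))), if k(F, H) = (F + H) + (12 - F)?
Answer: -8/1617 ≈ -0.0049474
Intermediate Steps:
k(F, H) = 12 + H
k(25, -4)/((33*(-15 - 34))) = (12 - 4)/((33*(-15 - 34))) = 8/((33*(-49))) = 8/(-1617) = 8*(-1/1617) = -8/1617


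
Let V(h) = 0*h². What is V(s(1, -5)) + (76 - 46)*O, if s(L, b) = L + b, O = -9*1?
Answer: -270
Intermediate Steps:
O = -9
V(h) = 0
V(s(1, -5)) + (76 - 46)*O = 0 + (76 - 46)*(-9) = 0 + 30*(-9) = 0 - 270 = -270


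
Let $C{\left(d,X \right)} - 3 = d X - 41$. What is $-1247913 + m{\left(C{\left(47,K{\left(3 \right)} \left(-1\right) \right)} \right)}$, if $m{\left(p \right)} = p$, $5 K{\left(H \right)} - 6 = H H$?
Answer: $-1248092$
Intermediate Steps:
$K{\left(H \right)} = \frac{6}{5} + \frac{H^{2}}{5}$ ($K{\left(H \right)} = \frac{6}{5} + \frac{H H}{5} = \frac{6}{5} + \frac{H^{2}}{5}$)
$C{\left(d,X \right)} = -38 + X d$ ($C{\left(d,X \right)} = 3 + \left(d X - 41\right) = 3 + \left(X d - 41\right) = 3 + \left(-41 + X d\right) = -38 + X d$)
$-1247913 + m{\left(C{\left(47,K{\left(3 \right)} \left(-1\right) \right)} \right)} = -1247913 + \left(-38 + \left(\frac{6}{5} + \frac{3^{2}}{5}\right) \left(-1\right) 47\right) = -1247913 + \left(-38 + \left(\frac{6}{5} + \frac{1}{5} \cdot 9\right) \left(-1\right) 47\right) = -1247913 + \left(-38 + \left(\frac{6}{5} + \frac{9}{5}\right) \left(-1\right) 47\right) = -1247913 + \left(-38 + 3 \left(-1\right) 47\right) = -1247913 - 179 = -1248092$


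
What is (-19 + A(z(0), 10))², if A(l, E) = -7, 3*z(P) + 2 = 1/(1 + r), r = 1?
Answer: 676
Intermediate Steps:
z(P) = -½ (z(P) = -⅔ + 1/(3*(1 + 1)) = -⅔ + (⅓)/2 = -⅔ + (⅓)*(½) = -⅔ + ⅙ = -½)
(-19 + A(z(0), 10))² = (-19 - 7)² = (-26)² = 676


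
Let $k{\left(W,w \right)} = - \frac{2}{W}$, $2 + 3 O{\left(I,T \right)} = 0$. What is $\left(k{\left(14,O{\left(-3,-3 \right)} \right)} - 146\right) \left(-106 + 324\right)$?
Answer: $- \frac{223014}{7} \approx -31859.0$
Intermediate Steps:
$O{\left(I,T \right)} = - \frac{2}{3}$ ($O{\left(I,T \right)} = - \frac{2}{3} + \frac{1}{3} \cdot 0 = - \frac{2}{3} + 0 = - \frac{2}{3}$)
$\left(k{\left(14,O{\left(-3,-3 \right)} \right)} - 146\right) \left(-106 + 324\right) = \left(- \frac{2}{14} - 146\right) \left(-106 + 324\right) = \left(\left(-2\right) \frac{1}{14} - 146\right) 218 = \left(- \frac{1}{7} - 146\right) 218 = \left(- \frac{1023}{7}\right) 218 = - \frac{223014}{7}$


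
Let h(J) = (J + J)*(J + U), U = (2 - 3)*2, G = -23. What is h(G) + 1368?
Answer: 2518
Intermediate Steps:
U = -2 (U = -1*2 = -2)
h(J) = 2*J*(-2 + J) (h(J) = (J + J)*(J - 2) = (2*J)*(-2 + J) = 2*J*(-2 + J))
h(G) + 1368 = 2*(-23)*(-2 - 23) + 1368 = 2*(-23)*(-25) + 1368 = 1150 + 1368 = 2518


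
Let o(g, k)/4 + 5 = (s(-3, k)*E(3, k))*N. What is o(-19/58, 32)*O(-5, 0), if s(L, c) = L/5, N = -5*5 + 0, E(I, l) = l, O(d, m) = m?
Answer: 0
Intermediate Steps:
N = -25 (N = -25 + 0 = -25)
s(L, c) = L/5 (s(L, c) = L*(1/5) = L/5)
o(g, k) = -20 + 60*k (o(g, k) = -20 + 4*((((1/5)*(-3))*k)*(-25)) = -20 + 4*(-3*k/5*(-25)) = -20 + 4*(15*k) = -20 + 60*k)
o(-19/58, 32)*O(-5, 0) = (-20 + 60*32)*0 = (-20 + 1920)*0 = 1900*0 = 0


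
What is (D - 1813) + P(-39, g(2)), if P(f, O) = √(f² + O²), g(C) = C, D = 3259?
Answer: 1446 + 5*√61 ≈ 1485.1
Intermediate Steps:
P(f, O) = √(O² + f²)
(D - 1813) + P(-39, g(2)) = (3259 - 1813) + √(2² + (-39)²) = 1446 + √(4 + 1521) = 1446 + √1525 = 1446 + 5*√61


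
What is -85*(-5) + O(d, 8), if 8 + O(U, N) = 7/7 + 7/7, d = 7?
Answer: 419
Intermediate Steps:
O(U, N) = -6 (O(U, N) = -8 + (7/7 + 7/7) = -8 + (7*(⅐) + 7*(⅐)) = -8 + (1 + 1) = -8 + 2 = -6)
-85*(-5) + O(d, 8) = -85*(-5) - 6 = 425 - 6 = 419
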